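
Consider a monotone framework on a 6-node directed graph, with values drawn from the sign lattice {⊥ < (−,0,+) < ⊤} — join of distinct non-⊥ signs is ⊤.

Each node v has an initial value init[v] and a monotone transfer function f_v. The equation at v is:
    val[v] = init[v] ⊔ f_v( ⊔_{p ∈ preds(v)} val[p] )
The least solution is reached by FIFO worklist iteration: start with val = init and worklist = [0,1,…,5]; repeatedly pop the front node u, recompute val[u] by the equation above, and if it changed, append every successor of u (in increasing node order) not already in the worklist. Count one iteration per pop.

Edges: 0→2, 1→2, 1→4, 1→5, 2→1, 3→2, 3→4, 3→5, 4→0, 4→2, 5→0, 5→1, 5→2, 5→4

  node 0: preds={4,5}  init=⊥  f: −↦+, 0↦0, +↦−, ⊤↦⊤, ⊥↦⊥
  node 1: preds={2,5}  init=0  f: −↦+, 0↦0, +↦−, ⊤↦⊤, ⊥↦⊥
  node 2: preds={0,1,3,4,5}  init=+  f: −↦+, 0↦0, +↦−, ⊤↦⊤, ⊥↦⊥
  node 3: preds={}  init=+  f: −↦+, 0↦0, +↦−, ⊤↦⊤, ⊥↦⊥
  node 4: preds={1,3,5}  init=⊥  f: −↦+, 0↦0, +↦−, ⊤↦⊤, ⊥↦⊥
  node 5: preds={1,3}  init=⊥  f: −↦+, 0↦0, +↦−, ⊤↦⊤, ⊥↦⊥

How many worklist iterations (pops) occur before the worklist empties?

10

Worklist (10 pops):
  #1 pop 0: in=⊥ → ⊥ (no change)
  #2 pop 1: in=+ → ⊤ (was 0); enqueue []
  #3 pop 2: in=⊤ → ⊤ (was +); enqueue [1]
  #4 pop 3: in=⊥ → + (no change)
  #5 pop 4: in=⊤ → ⊤ (was ⊥); enqueue [0,2]
  #6 pop 5: in=⊤ → ⊤ (was ⊥); enqueue [4]
  #7 pop 1: in=⊤ → ⊤ (no change)
  #8 pop 0: in=⊤ → ⊤ (was ⊥); enqueue []
  #9 pop 2: in=⊤ → ⊤ (no change)
  #10 pop 4: in=⊤ → ⊤ (no change)

Fixpoint:
  val[0] = ⊤
  val[1] = ⊤
  val[2] = ⊤
  val[3] = +
  val[4] = ⊤
  val[5] = ⊤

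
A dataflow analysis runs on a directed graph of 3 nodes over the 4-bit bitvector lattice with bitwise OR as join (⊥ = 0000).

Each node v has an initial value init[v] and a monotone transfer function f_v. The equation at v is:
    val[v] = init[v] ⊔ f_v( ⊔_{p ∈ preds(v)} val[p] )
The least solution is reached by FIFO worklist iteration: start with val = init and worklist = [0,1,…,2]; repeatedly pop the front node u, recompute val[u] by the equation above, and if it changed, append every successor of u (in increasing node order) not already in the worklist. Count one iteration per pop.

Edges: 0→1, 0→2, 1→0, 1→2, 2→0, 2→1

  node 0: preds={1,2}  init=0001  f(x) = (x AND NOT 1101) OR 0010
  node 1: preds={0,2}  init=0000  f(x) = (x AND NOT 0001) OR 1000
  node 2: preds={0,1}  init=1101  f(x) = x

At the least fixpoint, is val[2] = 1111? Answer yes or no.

Iteration log — 5 steps:
  step 1. node 0  ⊔preds=1101  new=0011  old=0001  +wl: 
  step 2. node 1  ⊔preds=1111  new=1110  old=0000  +wl: 0
  step 3. node 2  ⊔preds=1111  new=1111  old=1101  +wl: 1
  step 4. node 0  ⊔preds=1111  new=0011  stable
  step 5. node 1  ⊔preds=1111  new=1110  stable

Least fixpoint reached:
  node 0: 0011
  node 1: 1110
  node 2: 1111

yes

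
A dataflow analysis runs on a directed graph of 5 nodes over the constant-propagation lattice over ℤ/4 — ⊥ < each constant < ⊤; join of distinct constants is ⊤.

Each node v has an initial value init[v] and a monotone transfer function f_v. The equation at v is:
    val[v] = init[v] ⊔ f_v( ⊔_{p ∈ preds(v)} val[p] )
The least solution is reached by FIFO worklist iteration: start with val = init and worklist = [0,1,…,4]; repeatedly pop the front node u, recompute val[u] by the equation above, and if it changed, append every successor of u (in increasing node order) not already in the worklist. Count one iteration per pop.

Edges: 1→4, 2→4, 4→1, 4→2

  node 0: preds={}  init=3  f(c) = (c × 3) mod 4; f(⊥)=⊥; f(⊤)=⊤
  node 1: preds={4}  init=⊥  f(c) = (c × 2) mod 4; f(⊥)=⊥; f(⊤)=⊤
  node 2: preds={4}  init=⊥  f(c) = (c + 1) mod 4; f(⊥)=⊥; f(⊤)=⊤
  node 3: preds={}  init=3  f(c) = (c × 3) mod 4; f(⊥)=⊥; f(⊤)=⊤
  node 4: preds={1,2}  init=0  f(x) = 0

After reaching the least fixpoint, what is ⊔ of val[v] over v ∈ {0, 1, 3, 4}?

⊤

Trace (5 dequeues):
  [1] u=0 | in ⊥ | out 3 | ==
  [2] u=1 | in 0 | out 0 | prev ⊥ | push {}
  [3] u=2 | in 0 | out 1 | prev ⊥ | push {}
  [4] u=3 | in ⊥ | out 3 | ==
  [5] u=4 | in ⊤ | out 0 | ==

Converged values:
  [0] 3
  [1] 0
  [2] 1
  [3] 3
  [4] 0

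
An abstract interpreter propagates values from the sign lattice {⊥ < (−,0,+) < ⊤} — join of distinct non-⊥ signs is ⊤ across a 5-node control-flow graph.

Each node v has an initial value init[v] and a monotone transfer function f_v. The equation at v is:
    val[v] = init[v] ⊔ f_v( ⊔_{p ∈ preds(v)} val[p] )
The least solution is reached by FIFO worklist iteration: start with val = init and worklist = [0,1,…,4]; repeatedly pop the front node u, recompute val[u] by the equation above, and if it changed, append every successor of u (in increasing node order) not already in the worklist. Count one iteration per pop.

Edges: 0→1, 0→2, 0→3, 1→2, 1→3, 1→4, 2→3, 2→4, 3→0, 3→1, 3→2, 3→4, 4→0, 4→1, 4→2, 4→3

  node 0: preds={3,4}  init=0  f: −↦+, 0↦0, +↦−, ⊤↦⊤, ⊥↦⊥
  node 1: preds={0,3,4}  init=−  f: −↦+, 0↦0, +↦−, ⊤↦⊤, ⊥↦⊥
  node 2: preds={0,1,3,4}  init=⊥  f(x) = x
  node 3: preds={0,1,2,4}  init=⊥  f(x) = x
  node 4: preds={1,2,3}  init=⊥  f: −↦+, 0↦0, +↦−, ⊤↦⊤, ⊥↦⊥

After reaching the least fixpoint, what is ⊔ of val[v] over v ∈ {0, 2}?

Trace (9 dequeues):
  [1] u=0 | in ⊥ | out 0 | ==
  [2] u=1 | in 0 | out ⊤ | prev − | push {}
  [3] u=2 | in ⊤ | out ⊤ | prev ⊥ | push {}
  [4] u=3 | in ⊤ | out ⊤ | prev ⊥ | push {0,1,2}
  [5] u=4 | in ⊤ | out ⊤ | prev ⊥ | push {3}
  [6] u=0 | in ⊤ | out ⊤ | prev 0 | push {}
  [7] u=1 | in ⊤ | out ⊤ | ==
  [8] u=2 | in ⊤ | out ⊤ | ==
  [9] u=3 | in ⊤ | out ⊤ | ==

Converged values:
  [0] ⊤
  [1] ⊤
  [2] ⊤
  [3] ⊤
  [4] ⊤

⊤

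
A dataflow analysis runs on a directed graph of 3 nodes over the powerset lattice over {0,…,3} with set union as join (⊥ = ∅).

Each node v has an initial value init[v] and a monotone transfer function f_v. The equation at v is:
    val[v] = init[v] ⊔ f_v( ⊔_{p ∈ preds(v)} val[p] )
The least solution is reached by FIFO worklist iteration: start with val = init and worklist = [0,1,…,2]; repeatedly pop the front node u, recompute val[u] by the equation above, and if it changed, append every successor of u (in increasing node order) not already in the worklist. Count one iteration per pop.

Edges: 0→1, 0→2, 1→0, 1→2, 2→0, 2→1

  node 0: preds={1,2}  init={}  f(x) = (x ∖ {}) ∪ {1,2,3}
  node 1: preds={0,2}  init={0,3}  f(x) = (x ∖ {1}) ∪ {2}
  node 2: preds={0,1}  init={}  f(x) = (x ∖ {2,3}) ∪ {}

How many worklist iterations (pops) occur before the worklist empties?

5

Trace (5 dequeues):
  [1] u=0 | in {0,3} | out {0,1,2,3} | prev {} | push {}
  [2] u=1 | in {0,1,2,3} | out {0,2,3} | prev {0,3} | push {0}
  [3] u=2 | in {0,1,2,3} | out {0,1} | prev {} | push {1}
  [4] u=0 | in {0,1,2,3} | out {0,1,2,3} | ==
  [5] u=1 | in {0,1,2,3} | out {0,2,3} | ==

Converged values:
  [0] {0,1,2,3}
  [1] {0,2,3}
  [2] {0,1}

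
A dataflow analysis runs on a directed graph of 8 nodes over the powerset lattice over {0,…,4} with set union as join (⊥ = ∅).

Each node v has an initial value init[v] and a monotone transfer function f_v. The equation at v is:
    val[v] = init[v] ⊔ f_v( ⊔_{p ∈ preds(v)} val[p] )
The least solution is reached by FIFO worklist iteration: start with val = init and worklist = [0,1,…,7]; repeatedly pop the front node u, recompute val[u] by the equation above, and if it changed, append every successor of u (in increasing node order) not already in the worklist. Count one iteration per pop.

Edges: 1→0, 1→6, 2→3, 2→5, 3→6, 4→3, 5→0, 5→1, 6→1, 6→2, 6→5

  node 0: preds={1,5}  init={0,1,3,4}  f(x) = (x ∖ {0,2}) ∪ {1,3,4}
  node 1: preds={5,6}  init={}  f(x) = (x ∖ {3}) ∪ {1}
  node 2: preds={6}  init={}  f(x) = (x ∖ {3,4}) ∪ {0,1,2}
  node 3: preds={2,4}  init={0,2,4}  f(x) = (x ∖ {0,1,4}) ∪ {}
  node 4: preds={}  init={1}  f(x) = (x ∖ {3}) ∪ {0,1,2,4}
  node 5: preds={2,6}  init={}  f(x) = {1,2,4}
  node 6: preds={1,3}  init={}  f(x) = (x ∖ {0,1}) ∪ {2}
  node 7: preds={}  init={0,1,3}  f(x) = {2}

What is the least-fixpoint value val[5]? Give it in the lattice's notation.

Worklist (15 pops):
  #1 pop 0: in={} → {0,1,3,4} (no change)
  #2 pop 1: in={} → {1} (was {}); enqueue [0]
  #3 pop 2: in={} → {0,1,2} (was {}); enqueue []
  #4 pop 3: in={0,1,2} → {0,2,4} (no change)
  #5 pop 4: in={} → {0,1,2,4} (was {1}); enqueue [3]
  #6 pop 5: in={0,1,2} → {1,2,4} (was {}); enqueue [1]
  #7 pop 6: in={0,1,2,4} → {2,4} (was {}); enqueue [2,5]
  #8 pop 7: in={} → {0,1,2,3} (was {0,1,3}); enqueue []
  #9 pop 0: in={1,2,4} → {0,1,3,4} (no change)
  #10 pop 3: in={0,1,2,4} → {0,2,4} (no change)
  #11 pop 1: in={1,2,4} → {1,2,4} (was {1}); enqueue [0,6]
  #12 pop 2: in={2,4} → {0,1,2} (no change)
  #13 pop 5: in={0,1,2,4} → {1,2,4} (no change)
  #14 pop 0: in={1,2,4} → {0,1,3,4} (no change)
  #15 pop 6: in={0,1,2,4} → {2,4} (no change)

Fixpoint:
  val[0] = {0,1,3,4}
  val[1] = {1,2,4}
  val[2] = {0,1,2}
  val[3] = {0,2,4}
  val[4] = {0,1,2,4}
  val[5] = {1,2,4}
  val[6] = {2,4}
  val[7] = {0,1,2,3}

{1,2,4}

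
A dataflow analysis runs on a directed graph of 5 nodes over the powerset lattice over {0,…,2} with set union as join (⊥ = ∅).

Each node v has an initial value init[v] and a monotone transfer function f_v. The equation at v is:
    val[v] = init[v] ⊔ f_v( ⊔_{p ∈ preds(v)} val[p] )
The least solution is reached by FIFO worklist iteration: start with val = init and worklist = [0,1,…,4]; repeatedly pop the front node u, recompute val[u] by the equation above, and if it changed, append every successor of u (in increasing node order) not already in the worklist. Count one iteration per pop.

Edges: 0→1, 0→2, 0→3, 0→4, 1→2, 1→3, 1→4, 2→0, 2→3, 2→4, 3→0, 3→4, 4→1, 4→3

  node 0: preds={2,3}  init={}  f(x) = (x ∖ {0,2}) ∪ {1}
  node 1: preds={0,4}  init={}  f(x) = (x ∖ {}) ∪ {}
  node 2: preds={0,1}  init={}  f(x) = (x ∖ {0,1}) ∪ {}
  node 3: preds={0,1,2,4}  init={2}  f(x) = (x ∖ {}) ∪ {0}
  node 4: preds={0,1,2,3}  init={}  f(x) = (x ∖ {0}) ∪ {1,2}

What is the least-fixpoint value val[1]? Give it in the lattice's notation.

Iteration log — 12 steps:
  step 1. node 0  ⊔preds={2}  new={1}  old={}  +wl: 
  step 2. node 1  ⊔preds={1}  new={1}  old={}  +wl: 
  step 3. node 2  ⊔preds={1}  new={}  stable
  step 4. node 3  ⊔preds={1}  new={0,1,2}  old={2}  +wl: 0
  step 5. node 4  ⊔preds={0,1,2}  new={1,2}  old={}  +wl: 1,3
  step 6. node 0  ⊔preds={0,1,2}  new={1}  stable
  step 7. node 1  ⊔preds={1,2}  new={1,2}  old={1}  +wl: 2,4
  step 8. node 3  ⊔preds={1,2}  new={0,1,2}  stable
  step 9. node 2  ⊔preds={1,2}  new={2}  old={}  +wl: 0,3
  step 10. node 4  ⊔preds={0,1,2}  new={1,2}  stable
  step 11. node 0  ⊔preds={0,1,2}  new={1}  stable
  step 12. node 3  ⊔preds={1,2}  new={0,1,2}  stable

Least fixpoint reached:
  node 0: {1}
  node 1: {1,2}
  node 2: {2}
  node 3: {0,1,2}
  node 4: {1,2}

{1,2}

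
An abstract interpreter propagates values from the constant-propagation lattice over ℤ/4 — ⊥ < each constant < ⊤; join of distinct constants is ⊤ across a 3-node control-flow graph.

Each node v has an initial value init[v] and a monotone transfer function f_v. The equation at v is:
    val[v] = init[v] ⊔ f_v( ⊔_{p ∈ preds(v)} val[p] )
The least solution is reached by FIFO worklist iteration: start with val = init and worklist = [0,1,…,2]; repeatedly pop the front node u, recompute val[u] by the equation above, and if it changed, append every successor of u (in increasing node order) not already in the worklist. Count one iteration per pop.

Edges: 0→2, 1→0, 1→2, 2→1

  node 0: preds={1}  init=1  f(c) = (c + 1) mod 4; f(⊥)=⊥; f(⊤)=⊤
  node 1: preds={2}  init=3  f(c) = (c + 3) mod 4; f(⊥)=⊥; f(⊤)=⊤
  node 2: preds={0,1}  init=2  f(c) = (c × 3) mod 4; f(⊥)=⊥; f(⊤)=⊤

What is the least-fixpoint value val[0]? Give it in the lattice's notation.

Trace (5 dequeues):
  [1] u=0 | in 3 | out ⊤ | prev 1 | push {}
  [2] u=1 | in 2 | out ⊤ | prev 3 | push {0}
  [3] u=2 | in ⊤ | out ⊤ | prev 2 | push {1}
  [4] u=0 | in ⊤ | out ⊤ | ==
  [5] u=1 | in ⊤ | out ⊤ | ==

Converged values:
  [0] ⊤
  [1] ⊤
  [2] ⊤

⊤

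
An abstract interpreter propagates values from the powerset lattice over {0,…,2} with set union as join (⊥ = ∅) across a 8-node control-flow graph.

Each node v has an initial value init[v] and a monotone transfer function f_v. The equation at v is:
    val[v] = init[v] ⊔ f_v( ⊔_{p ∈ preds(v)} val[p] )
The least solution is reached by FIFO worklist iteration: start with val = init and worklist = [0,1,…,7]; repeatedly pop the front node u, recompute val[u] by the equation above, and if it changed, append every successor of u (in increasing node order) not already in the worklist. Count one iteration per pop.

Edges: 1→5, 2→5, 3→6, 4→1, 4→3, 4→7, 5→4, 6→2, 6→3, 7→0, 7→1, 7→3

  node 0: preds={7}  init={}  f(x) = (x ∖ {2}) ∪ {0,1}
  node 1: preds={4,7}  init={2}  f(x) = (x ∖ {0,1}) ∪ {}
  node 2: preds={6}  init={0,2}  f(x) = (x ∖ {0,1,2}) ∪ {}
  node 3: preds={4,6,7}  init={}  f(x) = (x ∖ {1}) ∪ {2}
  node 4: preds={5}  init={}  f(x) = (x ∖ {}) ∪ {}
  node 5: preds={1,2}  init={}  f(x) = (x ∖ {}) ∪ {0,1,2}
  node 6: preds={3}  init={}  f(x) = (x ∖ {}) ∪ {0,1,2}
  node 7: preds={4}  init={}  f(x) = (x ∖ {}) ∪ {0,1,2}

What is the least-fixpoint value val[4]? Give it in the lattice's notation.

Iteration log — 15 steps:
  step 1. node 0  ⊔preds={}  new={0,1}  old={}  +wl: 
  step 2. node 1  ⊔preds={}  new={2}  stable
  step 3. node 2  ⊔preds={}  new={0,2}  stable
  step 4. node 3  ⊔preds={}  new={2}  old={}  +wl: 
  step 5. node 4  ⊔preds={}  new={}  stable
  step 6. node 5  ⊔preds={0,2}  new={0,1,2}  old={}  +wl: 4
  step 7. node 6  ⊔preds={2}  new={0,1,2}  old={}  +wl: 2,3
  step 8. node 7  ⊔preds={}  new={0,1,2}  old={}  +wl: 0,1
  step 9. node 4  ⊔preds={0,1,2}  new={0,1,2}  old={}  +wl: 7
  step 10. node 2  ⊔preds={0,1,2}  new={0,2}  stable
  step 11. node 3  ⊔preds={0,1,2}  new={0,2}  old={2}  +wl: 6
  step 12. node 0  ⊔preds={0,1,2}  new={0,1}  stable
  step 13. node 1  ⊔preds={0,1,2}  new={2}  stable
  step 14. node 7  ⊔preds={0,1,2}  new={0,1,2}  stable
  step 15. node 6  ⊔preds={0,2}  new={0,1,2}  stable

Least fixpoint reached:
  node 0: {0,1}
  node 1: {2}
  node 2: {0,2}
  node 3: {0,2}
  node 4: {0,1,2}
  node 5: {0,1,2}
  node 6: {0,1,2}
  node 7: {0,1,2}

{0,1,2}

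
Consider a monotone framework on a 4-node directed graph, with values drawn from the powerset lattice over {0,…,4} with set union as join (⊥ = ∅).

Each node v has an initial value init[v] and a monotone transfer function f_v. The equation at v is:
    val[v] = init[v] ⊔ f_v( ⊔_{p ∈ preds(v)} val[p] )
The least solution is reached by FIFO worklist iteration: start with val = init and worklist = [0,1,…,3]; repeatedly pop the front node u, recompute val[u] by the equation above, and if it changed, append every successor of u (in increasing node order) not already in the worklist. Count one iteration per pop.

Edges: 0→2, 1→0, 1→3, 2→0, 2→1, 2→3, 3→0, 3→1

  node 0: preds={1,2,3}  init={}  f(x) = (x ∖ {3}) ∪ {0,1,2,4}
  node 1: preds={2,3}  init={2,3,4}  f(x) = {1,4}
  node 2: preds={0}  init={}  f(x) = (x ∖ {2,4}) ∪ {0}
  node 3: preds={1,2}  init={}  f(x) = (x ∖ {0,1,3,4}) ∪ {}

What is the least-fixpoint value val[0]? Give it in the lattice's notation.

Trace (6 dequeues):
  [1] u=0 | in {2,3,4} | out {0,1,2,4} | prev {} | push {}
  [2] u=1 | in {} | out {1,2,3,4} | prev {2,3,4} | push {0}
  [3] u=2 | in {0,1,2,4} | out {0,1} | prev {} | push {1}
  [4] u=3 | in {0,1,2,3,4} | out {2} | prev {} | push {}
  [5] u=0 | in {0,1,2,3,4} | out {0,1,2,4} | ==
  [6] u=1 | in {0,1,2} | out {1,2,3,4} | ==

Converged values:
  [0] {0,1,2,4}
  [1] {1,2,3,4}
  [2] {0,1}
  [3] {2}

{0,1,2,4}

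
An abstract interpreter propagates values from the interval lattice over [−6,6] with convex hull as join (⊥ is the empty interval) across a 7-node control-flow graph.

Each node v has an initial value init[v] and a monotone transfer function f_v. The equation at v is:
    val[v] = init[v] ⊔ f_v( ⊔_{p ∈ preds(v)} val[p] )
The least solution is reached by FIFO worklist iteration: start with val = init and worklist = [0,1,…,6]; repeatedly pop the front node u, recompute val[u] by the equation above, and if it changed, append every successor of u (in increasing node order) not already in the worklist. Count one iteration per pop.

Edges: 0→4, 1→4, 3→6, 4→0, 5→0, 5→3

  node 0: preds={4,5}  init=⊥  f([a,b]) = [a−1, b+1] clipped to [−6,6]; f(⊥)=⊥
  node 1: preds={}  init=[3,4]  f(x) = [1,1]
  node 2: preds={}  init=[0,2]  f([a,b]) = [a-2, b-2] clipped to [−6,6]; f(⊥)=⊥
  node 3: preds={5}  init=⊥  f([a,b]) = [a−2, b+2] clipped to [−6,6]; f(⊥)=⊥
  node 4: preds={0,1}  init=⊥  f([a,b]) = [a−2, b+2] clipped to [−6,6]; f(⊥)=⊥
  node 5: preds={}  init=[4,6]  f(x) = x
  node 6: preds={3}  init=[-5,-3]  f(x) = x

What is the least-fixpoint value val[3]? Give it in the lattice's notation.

Trace (13 dequeues):
  [1] u=0 | in [4,6] | out [3,6] | prev ⊥ | push {}
  [2] u=1 | in ⊥ | out [1,4] | prev [3,4] | push {}
  [3] u=2 | in ⊥ | out [0,2] | ==
  [4] u=3 | in [4,6] | out [2,6] | prev ⊥ | push {}
  [5] u=4 | in [1,6] | out [-1,6] | prev ⊥ | push {0}
  [6] u=5 | in ⊥ | out [4,6] | ==
  [7] u=6 | in [2,6] | out [-5,6] | prev [-5,-3] | push {}
  [8] u=0 | in [-1,6] | out [-2,6] | prev [3,6] | push {4}
  [9] u=4 | in [-2,6] | out [-4,6] | prev [-1,6] | push {0}
  [10] u=0 | in [-4,6] | out [-5,6] | prev [-2,6] | push {4}
  [11] u=4 | in [-5,6] | out [-6,6] | prev [-4,6] | push {0}
  [12] u=0 | in [-6,6] | out [-6,6] | prev [-5,6] | push {4}
  [13] u=4 | in [-6,6] | out [-6,6] | ==

Converged values:
  [0] [-6,6]
  [1] [1,4]
  [2] [0,2]
  [3] [2,6]
  [4] [-6,6]
  [5] [4,6]
  [6] [-5,6]

[2,6]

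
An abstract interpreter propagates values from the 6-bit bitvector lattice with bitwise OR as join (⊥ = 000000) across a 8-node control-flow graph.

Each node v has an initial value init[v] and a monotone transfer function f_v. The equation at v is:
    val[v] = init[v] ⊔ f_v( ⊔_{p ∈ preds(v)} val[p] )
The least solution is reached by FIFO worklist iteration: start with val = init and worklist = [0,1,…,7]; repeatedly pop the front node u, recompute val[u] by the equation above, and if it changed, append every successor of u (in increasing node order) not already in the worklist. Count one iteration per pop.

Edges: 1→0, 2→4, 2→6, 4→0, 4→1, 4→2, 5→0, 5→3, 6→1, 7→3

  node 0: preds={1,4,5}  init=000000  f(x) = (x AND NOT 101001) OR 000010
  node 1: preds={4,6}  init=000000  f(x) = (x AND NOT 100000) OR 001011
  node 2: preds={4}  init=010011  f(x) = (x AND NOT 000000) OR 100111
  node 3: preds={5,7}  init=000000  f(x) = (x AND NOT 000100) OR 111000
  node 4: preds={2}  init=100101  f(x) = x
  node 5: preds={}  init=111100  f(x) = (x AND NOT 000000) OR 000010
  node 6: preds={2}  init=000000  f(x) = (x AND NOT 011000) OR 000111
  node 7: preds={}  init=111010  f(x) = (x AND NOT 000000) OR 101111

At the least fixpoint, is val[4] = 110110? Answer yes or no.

Iteration log — 13 steps:
  step 1. node 0  ⊔preds=111101  new=010110  old=000000  +wl: 
  step 2. node 1  ⊔preds=100101  new=001111  old=000000  +wl: 0
  step 3. node 2  ⊔preds=100101  new=110111  old=010011  +wl: 
  step 4. node 3  ⊔preds=111110  new=111010  old=000000  +wl: 
  step 5. node 4  ⊔preds=110111  new=110111  old=100101  +wl: 1,2
  step 6. node 5  ⊔preds=000000  new=111110  old=111100  +wl: 3
  step 7. node 6  ⊔preds=110111  new=100111  old=000000  +wl: 
  step 8. node 7  ⊔preds=000000  new=111111  old=111010  +wl: 
  step 9. node 0  ⊔preds=111111  new=010110  stable
  step 10. node 1  ⊔preds=110111  new=011111  old=001111  +wl: 0
  step 11. node 2  ⊔preds=110111  new=110111  stable
  step 12. node 3  ⊔preds=111111  new=111011  old=111010  +wl: 
  step 13. node 0  ⊔preds=111111  new=010110  stable

Least fixpoint reached:
  node 0: 010110
  node 1: 011111
  node 2: 110111
  node 3: 111011
  node 4: 110111
  node 5: 111110
  node 6: 100111
  node 7: 111111

no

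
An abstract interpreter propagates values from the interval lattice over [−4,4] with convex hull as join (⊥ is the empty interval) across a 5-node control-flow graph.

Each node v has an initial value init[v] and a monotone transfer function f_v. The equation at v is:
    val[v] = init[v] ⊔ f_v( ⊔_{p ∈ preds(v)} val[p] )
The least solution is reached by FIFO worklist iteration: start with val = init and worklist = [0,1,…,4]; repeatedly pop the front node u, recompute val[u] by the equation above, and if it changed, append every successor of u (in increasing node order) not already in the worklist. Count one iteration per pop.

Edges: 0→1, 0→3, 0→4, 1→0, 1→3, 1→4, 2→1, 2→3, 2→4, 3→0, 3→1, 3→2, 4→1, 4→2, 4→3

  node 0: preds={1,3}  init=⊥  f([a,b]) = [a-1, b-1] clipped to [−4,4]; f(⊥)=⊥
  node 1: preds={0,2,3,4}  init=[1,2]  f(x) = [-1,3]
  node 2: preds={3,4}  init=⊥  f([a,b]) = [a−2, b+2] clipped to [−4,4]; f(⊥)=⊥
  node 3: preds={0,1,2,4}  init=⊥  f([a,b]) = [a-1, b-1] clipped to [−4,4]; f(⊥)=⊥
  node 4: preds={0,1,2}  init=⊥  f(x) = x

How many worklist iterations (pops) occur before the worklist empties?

16

Worklist (16 pops):
  #1 pop 0: in=[1,2] → [0,1] (was ⊥); enqueue []
  #2 pop 1: in=[0,1] → [-1,3] (was [1,2]); enqueue [0]
  #3 pop 2: in=⊥ → ⊥ (no change)
  #4 pop 3: in=[-1,3] → [-2,2] (was ⊥); enqueue [1,2]
  #5 pop 4: in=[-1,3] → [-1,3] (was ⊥); enqueue [3]
  #6 pop 0: in=[-2,3] → [-3,2] (was [0,1]); enqueue [4]
  #7 pop 1: in=[-3,3] → [-1,3] (no change)
  #8 pop 2: in=[-2,3] → [-4,4] (was ⊥); enqueue [1]
  #9 pop 3: in=[-4,4] → [-4,3] (was [-2,2]); enqueue [0,2]
  #10 pop 4: in=[-4,4] → [-4,4] (was [-1,3]); enqueue [3]
  #11 pop 1: in=[-4,4] → [-1,3] (no change)
  #12 pop 0: in=[-4,3] → [-4,2] (was [-3,2]); enqueue [1,4]
  #13 pop 2: in=[-4,4] → [-4,4] (no change)
  #14 pop 3: in=[-4,4] → [-4,3] (no change)
  #15 pop 1: in=[-4,4] → [-1,3] (no change)
  #16 pop 4: in=[-4,4] → [-4,4] (no change)

Fixpoint:
  val[0] = [-4,2]
  val[1] = [-1,3]
  val[2] = [-4,4]
  val[3] = [-4,3]
  val[4] = [-4,4]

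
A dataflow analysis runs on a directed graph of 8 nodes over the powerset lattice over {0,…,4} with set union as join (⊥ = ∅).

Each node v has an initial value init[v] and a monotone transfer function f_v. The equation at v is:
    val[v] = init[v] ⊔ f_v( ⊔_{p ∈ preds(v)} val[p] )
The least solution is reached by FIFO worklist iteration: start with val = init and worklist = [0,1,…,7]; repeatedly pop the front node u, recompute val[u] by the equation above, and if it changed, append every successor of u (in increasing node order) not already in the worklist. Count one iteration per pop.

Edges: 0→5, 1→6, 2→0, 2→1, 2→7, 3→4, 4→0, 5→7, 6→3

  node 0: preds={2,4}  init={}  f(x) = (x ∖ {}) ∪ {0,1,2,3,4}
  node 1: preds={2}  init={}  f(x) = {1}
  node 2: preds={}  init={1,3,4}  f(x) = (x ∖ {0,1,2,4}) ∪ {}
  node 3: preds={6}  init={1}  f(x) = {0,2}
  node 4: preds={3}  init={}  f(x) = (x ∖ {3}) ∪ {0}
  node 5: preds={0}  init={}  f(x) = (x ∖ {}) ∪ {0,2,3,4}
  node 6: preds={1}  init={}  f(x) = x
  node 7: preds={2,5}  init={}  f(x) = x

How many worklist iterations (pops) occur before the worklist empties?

10

Trace (10 dequeues):
  [1] u=0 | in {1,3,4} | out {0,1,2,3,4} | prev {} | push {}
  [2] u=1 | in {1,3,4} | out {1} | prev {} | push {}
  [3] u=2 | in {} | out {1,3,4} | ==
  [4] u=3 | in {} | out {0,1,2} | prev {1} | push {}
  [5] u=4 | in {0,1,2} | out {0,1,2} | prev {} | push {0}
  [6] u=5 | in {0,1,2,3,4} | out {0,1,2,3,4} | prev {} | push {}
  [7] u=6 | in {1} | out {1} | prev {} | push {3}
  [8] u=7 | in {0,1,2,3,4} | out {0,1,2,3,4} | prev {} | push {}
  [9] u=0 | in {0,1,2,3,4} | out {0,1,2,3,4} | ==
  [10] u=3 | in {1} | out {0,1,2} | ==

Converged values:
  [0] {0,1,2,3,4}
  [1] {1}
  [2] {1,3,4}
  [3] {0,1,2}
  [4] {0,1,2}
  [5] {0,1,2,3,4}
  [6] {1}
  [7] {0,1,2,3,4}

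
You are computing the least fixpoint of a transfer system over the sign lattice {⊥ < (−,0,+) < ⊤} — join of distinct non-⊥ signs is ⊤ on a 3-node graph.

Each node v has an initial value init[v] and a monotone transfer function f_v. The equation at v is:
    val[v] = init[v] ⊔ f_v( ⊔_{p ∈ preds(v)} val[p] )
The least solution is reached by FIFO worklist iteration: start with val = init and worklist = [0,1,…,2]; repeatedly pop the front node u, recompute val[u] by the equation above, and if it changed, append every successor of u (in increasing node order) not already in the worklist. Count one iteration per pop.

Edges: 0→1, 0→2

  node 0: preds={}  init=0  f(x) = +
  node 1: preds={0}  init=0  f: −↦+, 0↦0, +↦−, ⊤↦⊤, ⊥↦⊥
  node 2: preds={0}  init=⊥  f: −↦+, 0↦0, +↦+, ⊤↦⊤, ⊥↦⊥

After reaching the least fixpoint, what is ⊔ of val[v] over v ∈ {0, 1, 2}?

Iteration log — 3 steps:
  step 1. node 0  ⊔preds=⊥  new=⊤  old=0  +wl: 
  step 2. node 1  ⊔preds=⊤  new=⊤  old=0  +wl: 
  step 3. node 2  ⊔preds=⊤  new=⊤  old=⊥  +wl: 

Least fixpoint reached:
  node 0: ⊤
  node 1: ⊤
  node 2: ⊤

⊤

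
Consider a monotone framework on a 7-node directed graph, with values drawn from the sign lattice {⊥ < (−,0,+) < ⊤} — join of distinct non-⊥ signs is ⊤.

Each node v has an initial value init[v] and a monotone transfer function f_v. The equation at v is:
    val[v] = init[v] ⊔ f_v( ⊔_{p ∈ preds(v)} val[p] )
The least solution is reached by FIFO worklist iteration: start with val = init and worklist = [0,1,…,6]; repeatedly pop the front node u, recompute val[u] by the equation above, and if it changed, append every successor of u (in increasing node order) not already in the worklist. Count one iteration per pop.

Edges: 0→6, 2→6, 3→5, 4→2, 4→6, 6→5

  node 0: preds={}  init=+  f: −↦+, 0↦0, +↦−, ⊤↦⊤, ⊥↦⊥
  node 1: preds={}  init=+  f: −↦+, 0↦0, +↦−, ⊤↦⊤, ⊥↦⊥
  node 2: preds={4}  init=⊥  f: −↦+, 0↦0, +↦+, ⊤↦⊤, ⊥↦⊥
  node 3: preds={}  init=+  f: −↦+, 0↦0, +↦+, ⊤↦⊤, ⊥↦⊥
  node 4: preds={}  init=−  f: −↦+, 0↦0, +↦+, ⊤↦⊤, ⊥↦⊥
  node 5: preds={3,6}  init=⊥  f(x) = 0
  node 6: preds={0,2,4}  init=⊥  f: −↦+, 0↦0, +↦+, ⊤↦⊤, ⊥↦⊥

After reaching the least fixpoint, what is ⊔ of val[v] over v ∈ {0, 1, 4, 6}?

⊤

Worklist (8 pops):
  #1 pop 0: in=⊥ → + (no change)
  #2 pop 1: in=⊥ → + (no change)
  #3 pop 2: in=− → + (was ⊥); enqueue []
  #4 pop 3: in=⊥ → + (no change)
  #5 pop 4: in=⊥ → − (no change)
  #6 pop 5: in=+ → 0 (was ⊥); enqueue []
  #7 pop 6: in=⊤ → ⊤ (was ⊥); enqueue [5]
  #8 pop 5: in=⊤ → 0 (no change)

Fixpoint:
  val[0] = +
  val[1] = +
  val[2] = +
  val[3] = +
  val[4] = −
  val[5] = 0
  val[6] = ⊤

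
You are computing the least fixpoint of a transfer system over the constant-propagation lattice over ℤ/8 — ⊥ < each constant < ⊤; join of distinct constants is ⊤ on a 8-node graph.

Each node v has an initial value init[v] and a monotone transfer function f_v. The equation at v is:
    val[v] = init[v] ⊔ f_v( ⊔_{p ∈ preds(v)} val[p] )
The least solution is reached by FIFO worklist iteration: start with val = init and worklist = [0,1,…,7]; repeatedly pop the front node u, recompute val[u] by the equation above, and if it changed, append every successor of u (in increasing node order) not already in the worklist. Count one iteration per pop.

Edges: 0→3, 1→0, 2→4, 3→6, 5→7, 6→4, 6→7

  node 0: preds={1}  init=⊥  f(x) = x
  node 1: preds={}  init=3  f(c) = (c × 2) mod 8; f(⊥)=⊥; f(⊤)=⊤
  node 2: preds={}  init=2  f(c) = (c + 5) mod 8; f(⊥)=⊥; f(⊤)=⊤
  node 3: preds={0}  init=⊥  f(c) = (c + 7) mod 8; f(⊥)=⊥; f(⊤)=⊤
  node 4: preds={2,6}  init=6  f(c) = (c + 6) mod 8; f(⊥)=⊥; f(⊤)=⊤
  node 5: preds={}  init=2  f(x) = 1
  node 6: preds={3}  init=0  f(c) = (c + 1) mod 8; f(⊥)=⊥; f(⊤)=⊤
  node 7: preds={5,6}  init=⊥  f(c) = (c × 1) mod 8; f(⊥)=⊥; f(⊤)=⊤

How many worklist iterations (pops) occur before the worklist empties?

Trace (9 dequeues):
  [1] u=0 | in 3 | out 3 | prev ⊥ | push {}
  [2] u=1 | in ⊥ | out 3 | ==
  [3] u=2 | in ⊥ | out 2 | ==
  [4] u=3 | in 3 | out 2 | prev ⊥ | push {}
  [5] u=4 | in ⊤ | out ⊤ | prev 6 | push {}
  [6] u=5 | in ⊥ | out ⊤ | prev 2 | push {}
  [7] u=6 | in 2 | out ⊤ | prev 0 | push {4}
  [8] u=7 | in ⊤ | out ⊤ | prev ⊥ | push {}
  [9] u=4 | in ⊤ | out ⊤ | ==

Converged values:
  [0] 3
  [1] 3
  [2] 2
  [3] 2
  [4] ⊤
  [5] ⊤
  [6] ⊤
  [7] ⊤

9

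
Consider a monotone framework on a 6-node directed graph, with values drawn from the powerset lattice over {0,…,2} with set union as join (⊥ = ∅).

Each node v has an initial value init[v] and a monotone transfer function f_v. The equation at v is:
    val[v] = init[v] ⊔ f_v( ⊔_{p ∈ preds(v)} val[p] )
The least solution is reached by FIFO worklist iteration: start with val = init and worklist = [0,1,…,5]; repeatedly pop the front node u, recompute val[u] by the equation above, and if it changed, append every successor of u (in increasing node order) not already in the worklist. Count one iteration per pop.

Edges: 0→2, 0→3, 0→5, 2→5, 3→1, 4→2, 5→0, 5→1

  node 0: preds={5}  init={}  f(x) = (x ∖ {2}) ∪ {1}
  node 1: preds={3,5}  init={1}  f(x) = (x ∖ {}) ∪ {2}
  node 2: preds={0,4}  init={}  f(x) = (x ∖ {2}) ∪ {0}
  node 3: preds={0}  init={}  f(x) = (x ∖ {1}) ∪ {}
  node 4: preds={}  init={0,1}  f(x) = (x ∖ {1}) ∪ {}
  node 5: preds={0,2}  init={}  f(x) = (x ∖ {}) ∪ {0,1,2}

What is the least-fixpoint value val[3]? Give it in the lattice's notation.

Worklist (12 pops):
  #1 pop 0: in={} → {1} (was {}); enqueue []
  #2 pop 1: in={} → {1,2} (was {1}); enqueue []
  #3 pop 2: in={0,1} → {0,1} (was {}); enqueue []
  #4 pop 3: in={1} → {} (no change)
  #5 pop 4: in={} → {0,1} (no change)
  #6 pop 5: in={0,1} → {0,1,2} (was {}); enqueue [0,1]
  #7 pop 0: in={0,1,2} → {0,1} (was {1}); enqueue [2,3,5]
  #8 pop 1: in={0,1,2} → {0,1,2} (was {1,2}); enqueue []
  #9 pop 2: in={0,1} → {0,1} (no change)
  #10 pop 3: in={0,1} → {0} (was {}); enqueue [1]
  #11 pop 5: in={0,1} → {0,1,2} (no change)
  #12 pop 1: in={0,1,2} → {0,1,2} (no change)

Fixpoint:
  val[0] = {0,1}
  val[1] = {0,1,2}
  val[2] = {0,1}
  val[3] = {0}
  val[4] = {0,1}
  val[5] = {0,1,2}

{0}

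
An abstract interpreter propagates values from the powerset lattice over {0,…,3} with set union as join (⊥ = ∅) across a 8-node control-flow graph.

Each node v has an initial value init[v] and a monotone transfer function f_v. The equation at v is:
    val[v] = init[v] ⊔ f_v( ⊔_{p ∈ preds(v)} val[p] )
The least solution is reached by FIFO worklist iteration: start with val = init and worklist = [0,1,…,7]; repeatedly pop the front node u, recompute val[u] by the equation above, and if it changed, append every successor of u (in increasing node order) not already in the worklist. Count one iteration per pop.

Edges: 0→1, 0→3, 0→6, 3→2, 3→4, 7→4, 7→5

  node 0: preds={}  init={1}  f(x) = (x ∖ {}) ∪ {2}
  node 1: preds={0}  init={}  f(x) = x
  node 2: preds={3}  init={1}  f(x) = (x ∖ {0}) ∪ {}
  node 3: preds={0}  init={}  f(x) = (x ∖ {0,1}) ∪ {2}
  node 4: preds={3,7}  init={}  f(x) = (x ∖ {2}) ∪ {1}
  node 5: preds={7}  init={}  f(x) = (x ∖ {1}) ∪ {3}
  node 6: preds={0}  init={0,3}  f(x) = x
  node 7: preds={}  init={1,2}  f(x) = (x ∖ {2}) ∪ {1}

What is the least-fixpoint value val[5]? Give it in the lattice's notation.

Iteration log — 9 steps:
  step 1. node 0  ⊔preds={}  new={1,2}  old={1}  +wl: 
  step 2. node 1  ⊔preds={1,2}  new={1,2}  old={}  +wl: 
  step 3. node 2  ⊔preds={}  new={1}  stable
  step 4. node 3  ⊔preds={1,2}  new={2}  old={}  +wl: 2
  step 5. node 4  ⊔preds={1,2}  new={1}  old={}  +wl: 
  step 6. node 5  ⊔preds={1,2}  new={2,3}  old={}  +wl: 
  step 7. node 6  ⊔preds={1,2}  new={0,1,2,3}  old={0,3}  +wl: 
  step 8. node 7  ⊔preds={}  new={1,2}  stable
  step 9. node 2  ⊔preds={2}  new={1,2}  old={1}  +wl: 

Least fixpoint reached:
  node 0: {1,2}
  node 1: {1,2}
  node 2: {1,2}
  node 3: {2}
  node 4: {1}
  node 5: {2,3}
  node 6: {0,1,2,3}
  node 7: {1,2}

{2,3}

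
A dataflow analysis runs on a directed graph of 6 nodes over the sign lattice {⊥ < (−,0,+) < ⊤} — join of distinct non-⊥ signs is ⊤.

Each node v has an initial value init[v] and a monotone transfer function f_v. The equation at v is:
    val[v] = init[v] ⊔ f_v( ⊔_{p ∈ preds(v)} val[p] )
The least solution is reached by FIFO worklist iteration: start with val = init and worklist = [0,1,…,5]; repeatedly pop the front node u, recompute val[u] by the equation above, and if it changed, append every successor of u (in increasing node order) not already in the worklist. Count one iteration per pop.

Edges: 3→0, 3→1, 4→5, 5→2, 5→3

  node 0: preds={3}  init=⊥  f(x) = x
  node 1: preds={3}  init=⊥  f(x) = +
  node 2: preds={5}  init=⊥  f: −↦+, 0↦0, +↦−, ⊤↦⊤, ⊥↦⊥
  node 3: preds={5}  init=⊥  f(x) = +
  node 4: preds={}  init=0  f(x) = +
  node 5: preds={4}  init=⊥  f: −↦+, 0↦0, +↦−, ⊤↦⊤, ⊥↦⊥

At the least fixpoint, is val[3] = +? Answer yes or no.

Trace (10 dequeues):
  [1] u=0 | in ⊥ | out ⊥ | ==
  [2] u=1 | in ⊥ | out + | prev ⊥ | push {}
  [3] u=2 | in ⊥ | out ⊥ | ==
  [4] u=3 | in ⊥ | out + | prev ⊥ | push {0,1}
  [5] u=4 | in ⊥ | out ⊤ | prev 0 | push {}
  [6] u=5 | in ⊤ | out ⊤ | prev ⊥ | push {2,3}
  [7] u=0 | in + | out + | prev ⊥ | push {}
  [8] u=1 | in + | out + | ==
  [9] u=2 | in ⊤ | out ⊤ | prev ⊥ | push {}
  [10] u=3 | in ⊤ | out + | ==

Converged values:
  [0] +
  [1] +
  [2] ⊤
  [3] +
  [4] ⊤
  [5] ⊤

yes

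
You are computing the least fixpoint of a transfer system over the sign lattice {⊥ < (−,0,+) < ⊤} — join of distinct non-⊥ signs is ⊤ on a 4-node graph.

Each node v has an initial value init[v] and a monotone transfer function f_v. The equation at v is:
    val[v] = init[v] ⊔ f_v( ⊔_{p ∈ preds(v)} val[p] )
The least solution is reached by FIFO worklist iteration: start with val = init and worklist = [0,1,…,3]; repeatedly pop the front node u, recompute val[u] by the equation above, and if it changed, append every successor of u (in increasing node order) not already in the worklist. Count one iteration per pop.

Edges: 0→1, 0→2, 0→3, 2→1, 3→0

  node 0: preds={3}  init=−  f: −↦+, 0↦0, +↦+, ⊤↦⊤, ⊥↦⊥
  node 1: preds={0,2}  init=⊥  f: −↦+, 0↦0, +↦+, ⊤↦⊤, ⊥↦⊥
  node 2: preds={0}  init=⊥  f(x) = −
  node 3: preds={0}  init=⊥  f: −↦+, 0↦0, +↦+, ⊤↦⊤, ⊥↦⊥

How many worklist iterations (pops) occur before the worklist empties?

Iteration log — 10 steps:
  step 1. node 0  ⊔preds=⊥  new=−  stable
  step 2. node 1  ⊔preds=−  new=+  old=⊥  +wl: 
  step 3. node 2  ⊔preds=−  new=−  old=⊥  +wl: 1
  step 4. node 3  ⊔preds=−  new=+  old=⊥  +wl: 0
  step 5. node 1  ⊔preds=−  new=+  stable
  step 6. node 0  ⊔preds=+  new=⊤  old=−  +wl: 1,2,3
  step 7. node 1  ⊔preds=⊤  new=⊤  old=+  +wl: 
  step 8. node 2  ⊔preds=⊤  new=−  stable
  step 9. node 3  ⊔preds=⊤  new=⊤  old=+  +wl: 0
  step 10. node 0  ⊔preds=⊤  new=⊤  stable

Least fixpoint reached:
  node 0: ⊤
  node 1: ⊤
  node 2: −
  node 3: ⊤

10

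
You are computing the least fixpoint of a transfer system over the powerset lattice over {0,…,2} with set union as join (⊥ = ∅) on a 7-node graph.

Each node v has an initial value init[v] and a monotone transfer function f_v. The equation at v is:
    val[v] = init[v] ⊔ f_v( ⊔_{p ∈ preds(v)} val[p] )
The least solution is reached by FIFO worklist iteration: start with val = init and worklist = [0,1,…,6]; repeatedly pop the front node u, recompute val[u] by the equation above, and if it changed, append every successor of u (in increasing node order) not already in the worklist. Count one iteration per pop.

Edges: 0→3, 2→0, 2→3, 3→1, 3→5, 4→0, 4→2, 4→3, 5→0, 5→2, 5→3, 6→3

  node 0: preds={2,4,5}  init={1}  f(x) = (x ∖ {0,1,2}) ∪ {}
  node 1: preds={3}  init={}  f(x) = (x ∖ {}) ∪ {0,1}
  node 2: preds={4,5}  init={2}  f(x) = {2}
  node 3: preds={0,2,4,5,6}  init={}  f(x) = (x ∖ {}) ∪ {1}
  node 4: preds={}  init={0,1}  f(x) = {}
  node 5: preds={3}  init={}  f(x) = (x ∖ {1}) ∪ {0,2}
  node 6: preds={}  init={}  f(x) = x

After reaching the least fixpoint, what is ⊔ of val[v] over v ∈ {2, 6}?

{2}

Worklist (11 pops):
  #1 pop 0: in={0,1,2} → {1} (no change)
  #2 pop 1: in={} → {0,1} (was {}); enqueue []
  #3 pop 2: in={0,1} → {2} (no change)
  #4 pop 3: in={0,1,2} → {0,1,2} (was {}); enqueue [1]
  #5 pop 4: in={} → {0,1} (no change)
  #6 pop 5: in={0,1,2} → {0,2} (was {}); enqueue [0,2,3]
  #7 pop 6: in={} → {} (no change)
  #8 pop 1: in={0,1,2} → {0,1,2} (was {0,1}); enqueue []
  #9 pop 0: in={0,1,2} → {1} (no change)
  #10 pop 2: in={0,1,2} → {2} (no change)
  #11 pop 3: in={0,1,2} → {0,1,2} (no change)

Fixpoint:
  val[0] = {1}
  val[1] = {0,1,2}
  val[2] = {2}
  val[3] = {0,1,2}
  val[4] = {0,1}
  val[5] = {0,2}
  val[6] = {}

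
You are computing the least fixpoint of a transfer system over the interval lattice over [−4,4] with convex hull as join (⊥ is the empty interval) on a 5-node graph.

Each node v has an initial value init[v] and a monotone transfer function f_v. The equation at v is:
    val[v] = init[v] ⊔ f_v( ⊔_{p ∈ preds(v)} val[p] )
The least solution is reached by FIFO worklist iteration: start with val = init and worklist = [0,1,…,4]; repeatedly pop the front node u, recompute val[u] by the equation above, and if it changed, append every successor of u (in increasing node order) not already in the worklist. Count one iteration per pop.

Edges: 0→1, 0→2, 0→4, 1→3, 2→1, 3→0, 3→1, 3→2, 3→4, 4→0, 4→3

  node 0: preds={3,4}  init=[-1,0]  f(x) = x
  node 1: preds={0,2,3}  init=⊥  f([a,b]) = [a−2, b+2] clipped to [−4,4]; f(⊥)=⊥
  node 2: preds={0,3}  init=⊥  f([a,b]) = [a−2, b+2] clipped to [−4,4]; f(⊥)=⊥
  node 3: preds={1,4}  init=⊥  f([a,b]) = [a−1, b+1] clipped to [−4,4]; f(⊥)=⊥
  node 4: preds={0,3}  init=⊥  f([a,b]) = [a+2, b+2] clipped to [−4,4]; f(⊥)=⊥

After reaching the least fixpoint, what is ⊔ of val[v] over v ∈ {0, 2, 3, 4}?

[-4,4]

Trace (13 dequeues):
  [1] u=0 | in ⊥ | out [-1,0] | ==
  [2] u=1 | in [-1,0] | out [-3,2] | prev ⊥ | push {}
  [3] u=2 | in [-1,0] | out [-3,2] | prev ⊥ | push {1}
  [4] u=3 | in [-3,2] | out [-4,3] | prev ⊥ | push {0,2}
  [5] u=4 | in [-4,3] | out [-2,4] | prev ⊥ | push {3}
  [6] u=1 | in [-4,3] | out [-4,4] | prev [-3,2] | push {}
  [7] u=0 | in [-4,4] | out [-4,4] | prev [-1,0] | push {1,4}
  [8] u=2 | in [-4,4] | out [-4,4] | prev [-3,2] | push {}
  [9] u=3 | in [-4,4] | out [-4,4] | prev [-4,3] | push {0,2}
  [10] u=1 | in [-4,4] | out [-4,4] | ==
  [11] u=4 | in [-4,4] | out [-2,4] | ==
  [12] u=0 | in [-4,4] | out [-4,4] | ==
  [13] u=2 | in [-4,4] | out [-4,4] | ==

Converged values:
  [0] [-4,4]
  [1] [-4,4]
  [2] [-4,4]
  [3] [-4,4]
  [4] [-2,4]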